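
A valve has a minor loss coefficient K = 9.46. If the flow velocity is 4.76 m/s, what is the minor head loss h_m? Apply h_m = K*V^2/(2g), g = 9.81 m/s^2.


Minor loss formula: h_m = K * V^2/(2g).
V^2 = 4.76^2 = 22.6576.
V^2/(2g) = 22.6576 / 19.62 = 1.1548 m.
h_m = 9.46 * 1.1548 = 10.9246 m.

10.9246


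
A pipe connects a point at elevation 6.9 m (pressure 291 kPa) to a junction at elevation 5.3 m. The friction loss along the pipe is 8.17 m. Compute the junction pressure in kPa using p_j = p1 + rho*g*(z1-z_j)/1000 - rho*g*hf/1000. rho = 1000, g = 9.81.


Junction pressure: p_j = p1 + rho*g*(z1 - z_j)/1000 - rho*g*hf/1000.
Elevation term = 1000*9.81*(6.9 - 5.3)/1000 = 15.696 kPa.
Friction term = 1000*9.81*8.17/1000 = 80.148 kPa.
p_j = 291 + 15.696 - 80.148 = 226.55 kPa.

226.55


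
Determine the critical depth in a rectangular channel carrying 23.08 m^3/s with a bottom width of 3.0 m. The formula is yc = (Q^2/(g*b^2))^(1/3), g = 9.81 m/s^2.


Using yc = (Q^2 / (g * b^2))^(1/3):
Q^2 = 23.08^2 = 532.69.
g * b^2 = 9.81 * 3.0^2 = 9.81 * 9.0 = 88.29.
Q^2 / (g*b^2) = 532.69 / 88.29 = 6.0334.
yc = 6.0334^(1/3) = 1.8205 m.

1.8205


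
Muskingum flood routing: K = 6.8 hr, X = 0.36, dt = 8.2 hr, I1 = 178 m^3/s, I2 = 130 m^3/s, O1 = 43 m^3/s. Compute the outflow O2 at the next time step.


Muskingum coefficients:
denom = 2*K*(1-X) + dt = 2*6.8*(1-0.36) + 8.2 = 16.904.
C0 = (dt - 2*K*X)/denom = (8.2 - 2*6.8*0.36)/16.904 = 0.1955.
C1 = (dt + 2*K*X)/denom = (8.2 + 2*6.8*0.36)/16.904 = 0.7747.
C2 = (2*K*(1-X) - dt)/denom = 0.0298.
O2 = C0*I2 + C1*I1 + C2*O1
   = 0.1955*130 + 0.7747*178 + 0.0298*43
   = 164.59 m^3/s.

164.59


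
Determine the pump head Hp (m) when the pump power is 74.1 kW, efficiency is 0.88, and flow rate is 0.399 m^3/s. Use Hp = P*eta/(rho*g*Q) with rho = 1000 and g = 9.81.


Pump head formula: Hp = P * eta / (rho * g * Q).
Numerator: P * eta = 74.1 * 1000 * 0.88 = 65208.0 W.
Denominator: rho * g * Q = 1000 * 9.81 * 0.399 = 3914.19.
Hp = 65208.0 / 3914.19 = 16.66 m.

16.66


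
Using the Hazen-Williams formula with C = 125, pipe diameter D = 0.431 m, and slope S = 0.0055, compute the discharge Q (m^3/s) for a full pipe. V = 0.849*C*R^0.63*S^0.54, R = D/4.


For a full circular pipe, R = D/4 = 0.431/4 = 0.1077 m.
V = 0.849 * 125 * 0.1077^0.63 * 0.0055^0.54
  = 0.849 * 125 * 0.24571 * 0.060228
  = 1.5705 m/s.
Pipe area A = pi*D^2/4 = pi*0.431^2/4 = 0.1459 m^2.
Q = A * V = 0.1459 * 1.5705 = 0.2291 m^3/s.

0.2291


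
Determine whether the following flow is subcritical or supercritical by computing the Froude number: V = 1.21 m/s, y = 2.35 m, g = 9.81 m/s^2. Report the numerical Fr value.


The Froude number is defined as Fr = V / sqrt(g*y).
g*y = 9.81 * 2.35 = 23.0535.
sqrt(g*y) = sqrt(23.0535) = 4.8014.
Fr = 1.21 / 4.8014 = 0.252.
Since Fr < 1, the flow is subcritical.

0.252


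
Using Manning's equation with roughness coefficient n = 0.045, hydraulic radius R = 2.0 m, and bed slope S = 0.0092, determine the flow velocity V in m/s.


Manning's equation gives V = (1/n) * R^(2/3) * S^(1/2).
First, compute R^(2/3) = 2.0^(2/3) = 1.5874.
Next, S^(1/2) = 0.0092^(1/2) = 0.095917.
Then 1/n = 1/0.045 = 22.22.
V = 22.22 * 1.5874 * 0.095917 = 3.3835 m/s.

3.3835


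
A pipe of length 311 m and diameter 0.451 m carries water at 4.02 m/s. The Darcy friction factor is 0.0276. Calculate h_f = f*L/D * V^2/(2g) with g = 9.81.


Darcy-Weisbach equation: h_f = f * (L/D) * V^2/(2g).
f * L/D = 0.0276 * 311/0.451 = 19.0324.
V^2/(2g) = 4.02^2 / (2*9.81) = 16.1604 / 19.62 = 0.8237 m.
h_f = 19.0324 * 0.8237 = 15.676 m.

15.676


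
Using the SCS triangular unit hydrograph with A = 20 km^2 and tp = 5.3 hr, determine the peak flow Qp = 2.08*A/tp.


SCS formula: Qp = 2.08 * A / tp.
Qp = 2.08 * 20 / 5.3
   = 41.6 / 5.3
   = 7.85 m^3/s per cm.

7.85


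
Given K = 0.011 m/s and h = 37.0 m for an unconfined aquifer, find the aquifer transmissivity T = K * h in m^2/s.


Transmissivity is defined as T = K * h.
T = 0.011 * 37.0
  = 0.407 m^2/s.

0.407


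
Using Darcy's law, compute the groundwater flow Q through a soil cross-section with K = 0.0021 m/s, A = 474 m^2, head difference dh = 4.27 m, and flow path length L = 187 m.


Darcy's law: Q = K * A * i, where i = dh/L.
Hydraulic gradient i = 4.27 / 187 = 0.022834.
Q = 0.0021 * 474 * 0.022834
  = 0.0227 m^3/s.

0.0227


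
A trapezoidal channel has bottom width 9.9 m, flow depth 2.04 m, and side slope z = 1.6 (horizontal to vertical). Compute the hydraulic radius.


For a trapezoidal section with side slope z:
A = (b + z*y)*y = (9.9 + 1.6*2.04)*2.04 = 26.855 m^2.
P = b + 2*y*sqrt(1 + z^2) = 9.9 + 2*2.04*sqrt(1 + 1.6^2) = 17.598 m.
R = A/P = 26.855 / 17.598 = 1.526 m.

1.526


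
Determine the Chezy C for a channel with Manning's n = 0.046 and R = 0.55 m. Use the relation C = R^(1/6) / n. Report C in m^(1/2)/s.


The Chezy coefficient relates to Manning's n through C = R^(1/6) / n.
R^(1/6) = 0.55^(1/6) = 0.905164.
C = 0.905164 / 0.046 = 19.68 m^(1/2)/s.

19.68


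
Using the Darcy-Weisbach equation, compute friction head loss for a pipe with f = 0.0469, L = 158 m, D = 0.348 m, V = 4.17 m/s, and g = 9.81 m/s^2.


Darcy-Weisbach equation: h_f = f * (L/D) * V^2/(2g).
f * L/D = 0.0469 * 158/0.348 = 21.2937.
V^2/(2g) = 4.17^2 / (2*9.81) = 17.3889 / 19.62 = 0.8863 m.
h_f = 21.2937 * 0.8863 = 18.872 m.

18.872


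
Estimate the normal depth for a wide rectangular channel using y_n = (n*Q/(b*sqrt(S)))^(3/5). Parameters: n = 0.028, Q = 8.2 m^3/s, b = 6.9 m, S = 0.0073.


We use the wide-channel approximation y_n = (n*Q/(b*sqrt(S)))^(3/5).
sqrt(S) = sqrt(0.0073) = 0.08544.
Numerator: n*Q = 0.028 * 8.2 = 0.2296.
Denominator: b*sqrt(S) = 6.9 * 0.08544 = 0.589536.
arg = 0.3895.
y_n = 0.3895^(3/5) = 0.5679 m.

0.5679


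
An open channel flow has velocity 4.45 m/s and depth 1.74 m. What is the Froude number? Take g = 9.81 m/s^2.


The Froude number is defined as Fr = V / sqrt(g*y).
g*y = 9.81 * 1.74 = 17.0694.
sqrt(g*y) = sqrt(17.0694) = 4.1315.
Fr = 4.45 / 4.1315 = 1.0771.

1.0771


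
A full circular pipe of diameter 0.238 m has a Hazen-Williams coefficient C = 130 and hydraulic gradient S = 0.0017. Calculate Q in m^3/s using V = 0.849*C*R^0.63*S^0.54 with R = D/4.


For a full circular pipe, R = D/4 = 0.238/4 = 0.0595 m.
V = 0.849 * 130 * 0.0595^0.63 * 0.0017^0.54
  = 0.849 * 130 * 0.169023 * 0.031948
  = 0.596 m/s.
Pipe area A = pi*D^2/4 = pi*0.238^2/4 = 0.0445 m^2.
Q = A * V = 0.0445 * 0.596 = 0.0265 m^3/s.

0.0265


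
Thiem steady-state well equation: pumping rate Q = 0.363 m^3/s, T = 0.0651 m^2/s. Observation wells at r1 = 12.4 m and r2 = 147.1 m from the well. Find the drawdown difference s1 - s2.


Thiem equation: s1 - s2 = Q/(2*pi*T) * ln(r2/r1).
ln(r2/r1) = ln(147.1/12.4) = 2.4734.
Q/(2*pi*T) = 0.363 / (2*pi*0.0651) = 0.363 / 0.409 = 0.8875.
s1 - s2 = 0.8875 * 2.4734 = 2.195 m.

2.195


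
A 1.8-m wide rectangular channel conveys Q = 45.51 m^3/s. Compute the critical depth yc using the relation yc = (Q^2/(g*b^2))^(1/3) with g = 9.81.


Using yc = (Q^2 / (g * b^2))^(1/3):
Q^2 = 45.51^2 = 2071.16.
g * b^2 = 9.81 * 1.8^2 = 9.81 * 3.24 = 31.78.
Q^2 / (g*b^2) = 2071.16 / 31.78 = 65.1718.
yc = 65.1718^(1/3) = 4.0241 m.

4.0241


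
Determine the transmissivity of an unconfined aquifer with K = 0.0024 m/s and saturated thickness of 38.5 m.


Transmissivity is defined as T = K * h.
T = 0.0024 * 38.5
  = 0.0924 m^2/s.

0.0924


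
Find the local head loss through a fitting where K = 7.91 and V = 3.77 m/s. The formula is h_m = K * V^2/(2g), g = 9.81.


Minor loss formula: h_m = K * V^2/(2g).
V^2 = 3.77^2 = 14.2129.
V^2/(2g) = 14.2129 / 19.62 = 0.7244 m.
h_m = 7.91 * 0.7244 = 5.7301 m.

5.7301


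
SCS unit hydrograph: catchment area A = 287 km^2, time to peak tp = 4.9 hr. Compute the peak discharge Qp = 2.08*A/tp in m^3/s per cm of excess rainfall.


SCS formula: Qp = 2.08 * A / tp.
Qp = 2.08 * 287 / 4.9
   = 596.96 / 4.9
   = 121.83 m^3/s per cm.

121.83


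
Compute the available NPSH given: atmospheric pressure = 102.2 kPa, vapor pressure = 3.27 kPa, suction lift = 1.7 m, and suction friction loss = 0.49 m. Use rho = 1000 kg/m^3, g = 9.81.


NPSHa = p_atm/(rho*g) - z_s - hf_s - p_vap/(rho*g).
p_atm/(rho*g) = 102.2*1000 / (1000*9.81) = 10.418 m.
p_vap/(rho*g) = 3.27*1000 / (1000*9.81) = 0.333 m.
NPSHa = 10.418 - 1.7 - 0.49 - 0.333
      = 7.89 m.

7.89


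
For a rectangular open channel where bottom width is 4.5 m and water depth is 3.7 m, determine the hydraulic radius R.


For a rectangular section:
Flow area A = b * y = 4.5 * 3.7 = 16.65 m^2.
Wetted perimeter P = b + 2y = 4.5 + 2*3.7 = 11.9 m.
Hydraulic radius R = A/P = 16.65 / 11.9 = 1.3992 m.

1.3992


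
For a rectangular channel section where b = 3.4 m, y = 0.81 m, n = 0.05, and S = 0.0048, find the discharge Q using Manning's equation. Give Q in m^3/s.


For a rectangular channel, the cross-sectional area A = b * y = 3.4 * 0.81 = 2.75 m^2.
The wetted perimeter P = b + 2y = 3.4 + 2*0.81 = 5.02 m.
Hydraulic radius R = A/P = 2.75/5.02 = 0.5486 m.
Velocity V = (1/n)*R^(2/3)*S^(1/2) = (1/0.05)*0.5486^(2/3)*0.0048^(1/2) = 0.9286 m/s.
Discharge Q = A * V = 2.75 * 0.9286 = 2.557 m^3/s.

2.557


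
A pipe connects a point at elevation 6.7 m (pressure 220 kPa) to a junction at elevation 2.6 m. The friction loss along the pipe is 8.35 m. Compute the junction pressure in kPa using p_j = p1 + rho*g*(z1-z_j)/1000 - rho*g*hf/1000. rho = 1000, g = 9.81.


Junction pressure: p_j = p1 + rho*g*(z1 - z_j)/1000 - rho*g*hf/1000.
Elevation term = 1000*9.81*(6.7 - 2.6)/1000 = 40.221 kPa.
Friction term = 1000*9.81*8.35/1000 = 81.913 kPa.
p_j = 220 + 40.221 - 81.913 = 178.31 kPa.

178.31


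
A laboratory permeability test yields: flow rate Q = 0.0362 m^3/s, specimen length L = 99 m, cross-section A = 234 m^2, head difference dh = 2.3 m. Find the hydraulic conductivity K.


From K = Q*L / (A*dh):
Numerator: Q*L = 0.0362 * 99 = 3.5838.
Denominator: A*dh = 234 * 2.3 = 538.2.
K = 3.5838 / 538.2 = 0.006659 m/s.

0.006659


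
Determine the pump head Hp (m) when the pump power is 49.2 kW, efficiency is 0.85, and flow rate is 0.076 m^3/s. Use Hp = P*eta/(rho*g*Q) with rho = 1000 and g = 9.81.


Pump head formula: Hp = P * eta / (rho * g * Q).
Numerator: P * eta = 49.2 * 1000 * 0.85 = 41820.0 W.
Denominator: rho * g * Q = 1000 * 9.81 * 0.076 = 745.56.
Hp = 41820.0 / 745.56 = 56.09 m.

56.09


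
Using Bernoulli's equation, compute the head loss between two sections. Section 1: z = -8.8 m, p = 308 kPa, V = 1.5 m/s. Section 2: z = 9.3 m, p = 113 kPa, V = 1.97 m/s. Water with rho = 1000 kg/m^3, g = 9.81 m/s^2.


Total head at each section: H = z + p/(rho*g) + V^2/(2g).
H1 = -8.8 + 308*1000/(1000*9.81) + 1.5^2/(2*9.81)
   = -8.8 + 31.397 + 0.1147
   = 22.711 m.
H2 = 9.3 + 113*1000/(1000*9.81) + 1.97^2/(2*9.81)
   = 9.3 + 11.519 + 0.1978
   = 21.017 m.
h_L = H1 - H2 = 22.711 - 21.017 = 1.695 m.

1.695


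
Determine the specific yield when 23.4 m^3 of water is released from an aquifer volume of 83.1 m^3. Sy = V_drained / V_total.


Specific yield Sy = Volume drained / Total volume.
Sy = 23.4 / 83.1
   = 0.2816.

0.2816


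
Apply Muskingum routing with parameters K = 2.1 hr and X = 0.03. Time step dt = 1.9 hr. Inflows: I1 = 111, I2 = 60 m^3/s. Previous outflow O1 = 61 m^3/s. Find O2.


Muskingum coefficients:
denom = 2*K*(1-X) + dt = 2*2.1*(1-0.03) + 1.9 = 5.974.
C0 = (dt - 2*K*X)/denom = (1.9 - 2*2.1*0.03)/5.974 = 0.297.
C1 = (dt + 2*K*X)/denom = (1.9 + 2*2.1*0.03)/5.974 = 0.3391.
C2 = (2*K*(1-X) - dt)/denom = 0.3639.
O2 = C0*I2 + C1*I1 + C2*O1
   = 0.297*60 + 0.3391*111 + 0.3639*61
   = 77.66 m^3/s.

77.66


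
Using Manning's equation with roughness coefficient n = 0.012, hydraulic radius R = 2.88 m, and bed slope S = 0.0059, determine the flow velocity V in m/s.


Manning's equation gives V = (1/n) * R^(2/3) * S^(1/2).
First, compute R^(2/3) = 2.88^(2/3) = 2.0242.
Next, S^(1/2) = 0.0059^(1/2) = 0.076811.
Then 1/n = 1/0.012 = 83.33.
V = 83.33 * 2.0242 * 0.076811 = 12.9571 m/s.

12.9571


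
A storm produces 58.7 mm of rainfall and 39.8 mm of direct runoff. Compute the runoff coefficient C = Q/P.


The runoff coefficient C = runoff depth / rainfall depth.
C = 39.8 / 58.7
  = 0.678.

0.678


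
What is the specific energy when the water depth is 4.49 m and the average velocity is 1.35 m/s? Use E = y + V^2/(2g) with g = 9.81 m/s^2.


Specific energy E = y + V^2/(2g).
Velocity head = V^2/(2g) = 1.35^2 / (2*9.81) = 1.8225 / 19.62 = 0.0929 m.
E = 4.49 + 0.0929 = 4.5829 m.

4.5829


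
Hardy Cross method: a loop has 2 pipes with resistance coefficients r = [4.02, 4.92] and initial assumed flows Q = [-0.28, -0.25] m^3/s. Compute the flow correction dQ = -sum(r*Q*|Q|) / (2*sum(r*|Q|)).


Numerator terms (r*Q*|Q|): 4.02*-0.28*|-0.28| = -0.3152; 4.92*-0.25*|-0.25| = -0.3075.
Sum of numerator = -0.6227.
Denominator terms (r*|Q|): 4.02*|-0.28| = 1.1256; 4.92*|-0.25| = 1.23.
2 * sum of denominator = 2 * 2.3556 = 4.7112.
dQ = --0.6227 / 4.7112 = 0.1322 m^3/s.

0.1322


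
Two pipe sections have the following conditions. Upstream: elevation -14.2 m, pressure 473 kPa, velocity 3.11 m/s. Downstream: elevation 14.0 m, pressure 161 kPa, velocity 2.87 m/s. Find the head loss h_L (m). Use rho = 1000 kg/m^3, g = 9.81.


Total head at each section: H = z + p/(rho*g) + V^2/(2g).
H1 = -14.2 + 473*1000/(1000*9.81) + 3.11^2/(2*9.81)
   = -14.2 + 48.216 + 0.493
   = 34.509 m.
H2 = 14.0 + 161*1000/(1000*9.81) + 2.87^2/(2*9.81)
   = 14.0 + 16.412 + 0.4198
   = 30.832 m.
h_L = H1 - H2 = 34.509 - 30.832 = 3.677 m.

3.677


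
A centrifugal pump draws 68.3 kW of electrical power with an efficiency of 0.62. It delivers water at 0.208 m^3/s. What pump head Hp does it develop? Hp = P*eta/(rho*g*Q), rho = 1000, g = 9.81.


Pump head formula: Hp = P * eta / (rho * g * Q).
Numerator: P * eta = 68.3 * 1000 * 0.62 = 42346.0 W.
Denominator: rho * g * Q = 1000 * 9.81 * 0.208 = 2040.48.
Hp = 42346.0 / 2040.48 = 20.75 m.

20.75


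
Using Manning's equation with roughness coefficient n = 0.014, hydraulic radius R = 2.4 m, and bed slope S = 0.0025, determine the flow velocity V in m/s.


Manning's equation gives V = (1/n) * R^(2/3) * S^(1/2).
First, compute R^(2/3) = 2.4^(2/3) = 1.7926.
Next, S^(1/2) = 0.0025^(1/2) = 0.05.
Then 1/n = 1/0.014 = 71.43.
V = 71.43 * 1.7926 * 0.05 = 6.402 m/s.

6.402


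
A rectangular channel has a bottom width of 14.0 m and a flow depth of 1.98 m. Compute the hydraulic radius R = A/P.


For a rectangular section:
Flow area A = b * y = 14.0 * 1.98 = 27.72 m^2.
Wetted perimeter P = b + 2y = 14.0 + 2*1.98 = 17.96 m.
Hydraulic radius R = A/P = 27.72 / 17.96 = 1.5434 m.

1.5434


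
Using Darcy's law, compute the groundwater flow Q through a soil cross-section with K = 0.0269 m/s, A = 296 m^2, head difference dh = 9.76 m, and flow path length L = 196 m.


Darcy's law: Q = K * A * i, where i = dh/L.
Hydraulic gradient i = 9.76 / 196 = 0.049796.
Q = 0.0269 * 296 * 0.049796
  = 0.3965 m^3/s.

0.3965


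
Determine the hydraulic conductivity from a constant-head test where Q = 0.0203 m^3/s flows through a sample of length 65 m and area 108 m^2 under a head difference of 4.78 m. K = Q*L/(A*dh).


From K = Q*L / (A*dh):
Numerator: Q*L = 0.0203 * 65 = 1.3195.
Denominator: A*dh = 108 * 4.78 = 516.24.
K = 1.3195 / 516.24 = 0.002556 m/s.

0.002556


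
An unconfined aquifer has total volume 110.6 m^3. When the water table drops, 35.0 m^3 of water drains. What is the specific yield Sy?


Specific yield Sy = Volume drained / Total volume.
Sy = 35.0 / 110.6
   = 0.3165.

0.3165


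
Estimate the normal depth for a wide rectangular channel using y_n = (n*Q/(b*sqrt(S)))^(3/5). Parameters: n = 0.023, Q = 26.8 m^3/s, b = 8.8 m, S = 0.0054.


We use the wide-channel approximation y_n = (n*Q/(b*sqrt(S)))^(3/5).
sqrt(S) = sqrt(0.0054) = 0.073485.
Numerator: n*Q = 0.023 * 26.8 = 0.6164.
Denominator: b*sqrt(S) = 8.8 * 0.073485 = 0.646668.
arg = 0.9532.
y_n = 0.9532^(3/5) = 0.9716 m.

0.9716


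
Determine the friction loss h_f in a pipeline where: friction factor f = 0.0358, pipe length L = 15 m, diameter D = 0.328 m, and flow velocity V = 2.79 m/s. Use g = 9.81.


Darcy-Weisbach equation: h_f = f * (L/D) * V^2/(2g).
f * L/D = 0.0358 * 15/0.328 = 1.6372.
V^2/(2g) = 2.79^2 / (2*9.81) = 7.7841 / 19.62 = 0.3967 m.
h_f = 1.6372 * 0.3967 = 0.65 m.

0.65


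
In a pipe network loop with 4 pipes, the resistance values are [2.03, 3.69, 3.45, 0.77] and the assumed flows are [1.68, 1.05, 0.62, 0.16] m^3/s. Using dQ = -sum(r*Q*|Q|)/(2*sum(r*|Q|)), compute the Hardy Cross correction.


Numerator terms (r*Q*|Q|): 2.03*1.68*|1.68| = 5.7295; 3.69*1.05*|1.05| = 4.0682; 3.45*0.62*|0.62| = 1.3262; 0.77*0.16*|0.16| = 0.0197.
Sum of numerator = 11.1436.
Denominator terms (r*|Q|): 2.03*|1.68| = 3.4104; 3.69*|1.05| = 3.8745; 3.45*|0.62| = 2.139; 0.77*|0.16| = 0.1232.
2 * sum of denominator = 2 * 9.5471 = 19.0942.
dQ = -11.1436 / 19.0942 = -0.5836 m^3/s.

-0.5836


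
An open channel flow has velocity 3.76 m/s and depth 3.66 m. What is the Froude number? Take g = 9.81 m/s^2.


The Froude number is defined as Fr = V / sqrt(g*y).
g*y = 9.81 * 3.66 = 35.9046.
sqrt(g*y) = sqrt(35.9046) = 5.992.
Fr = 3.76 / 5.992 = 0.6275.

0.6275


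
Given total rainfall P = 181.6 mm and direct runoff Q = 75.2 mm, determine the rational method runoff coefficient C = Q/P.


The runoff coefficient C = runoff depth / rainfall depth.
C = 75.2 / 181.6
  = 0.4141.

0.4141


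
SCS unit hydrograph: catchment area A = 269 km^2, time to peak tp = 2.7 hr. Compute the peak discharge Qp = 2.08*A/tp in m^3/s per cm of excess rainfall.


SCS formula: Qp = 2.08 * A / tp.
Qp = 2.08 * 269 / 2.7
   = 559.52 / 2.7
   = 207.23 m^3/s per cm.

207.23


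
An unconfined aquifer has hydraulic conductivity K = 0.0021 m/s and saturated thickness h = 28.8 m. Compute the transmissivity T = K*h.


Transmissivity is defined as T = K * h.
T = 0.0021 * 28.8
  = 0.0605 m^2/s.

0.0605


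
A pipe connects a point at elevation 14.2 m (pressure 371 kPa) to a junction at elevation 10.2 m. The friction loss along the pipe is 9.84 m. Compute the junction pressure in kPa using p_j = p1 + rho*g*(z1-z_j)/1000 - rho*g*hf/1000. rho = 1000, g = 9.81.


Junction pressure: p_j = p1 + rho*g*(z1 - z_j)/1000 - rho*g*hf/1000.
Elevation term = 1000*9.81*(14.2 - 10.2)/1000 = 39.24 kPa.
Friction term = 1000*9.81*9.84/1000 = 96.53 kPa.
p_j = 371 + 39.24 - 96.53 = 313.71 kPa.

313.71


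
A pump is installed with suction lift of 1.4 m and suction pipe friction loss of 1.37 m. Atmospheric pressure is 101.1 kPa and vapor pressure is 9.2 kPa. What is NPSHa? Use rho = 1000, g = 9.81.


NPSHa = p_atm/(rho*g) - z_s - hf_s - p_vap/(rho*g).
p_atm/(rho*g) = 101.1*1000 / (1000*9.81) = 10.306 m.
p_vap/(rho*g) = 9.2*1000 / (1000*9.81) = 0.938 m.
NPSHa = 10.306 - 1.4 - 1.37 - 0.938
      = 6.6 m.

6.6


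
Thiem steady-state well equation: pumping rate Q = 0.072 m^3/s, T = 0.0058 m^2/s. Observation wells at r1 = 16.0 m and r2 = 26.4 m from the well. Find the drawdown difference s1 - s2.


Thiem equation: s1 - s2 = Q/(2*pi*T) * ln(r2/r1).
ln(r2/r1) = ln(26.4/16.0) = 0.5008.
Q/(2*pi*T) = 0.072 / (2*pi*0.0058) = 0.072 / 0.0364 = 1.9757.
s1 - s2 = 1.9757 * 0.5008 = 0.9894 m.

0.9894


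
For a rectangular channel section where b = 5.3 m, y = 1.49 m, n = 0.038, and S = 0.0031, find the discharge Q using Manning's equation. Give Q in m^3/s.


For a rectangular channel, the cross-sectional area A = b * y = 5.3 * 1.49 = 7.9 m^2.
The wetted perimeter P = b + 2y = 5.3 + 2*1.49 = 8.28 m.
Hydraulic radius R = A/P = 7.9/8.28 = 0.9537 m.
Velocity V = (1/n)*R^(2/3)*S^(1/2) = (1/0.038)*0.9537^(2/3)*0.0031^(1/2) = 1.4197 m/s.
Discharge Q = A * V = 7.9 * 1.4197 = 11.211 m^3/s.

11.211


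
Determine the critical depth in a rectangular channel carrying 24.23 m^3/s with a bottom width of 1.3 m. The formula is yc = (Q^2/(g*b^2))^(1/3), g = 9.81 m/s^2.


Using yc = (Q^2 / (g * b^2))^(1/3):
Q^2 = 24.23^2 = 587.09.
g * b^2 = 9.81 * 1.3^2 = 9.81 * 1.69 = 16.58.
Q^2 / (g*b^2) = 587.09 / 16.58 = 35.4095.
yc = 35.4095^(1/3) = 3.2839 m.

3.2839


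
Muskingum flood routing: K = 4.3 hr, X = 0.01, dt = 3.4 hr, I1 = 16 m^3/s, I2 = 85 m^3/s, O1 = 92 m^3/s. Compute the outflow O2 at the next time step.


Muskingum coefficients:
denom = 2*K*(1-X) + dt = 2*4.3*(1-0.01) + 3.4 = 11.914.
C0 = (dt - 2*K*X)/denom = (3.4 - 2*4.3*0.01)/11.914 = 0.2782.
C1 = (dt + 2*K*X)/denom = (3.4 + 2*4.3*0.01)/11.914 = 0.2926.
C2 = (2*K*(1-X) - dt)/denom = 0.4292.
O2 = C0*I2 + C1*I1 + C2*O1
   = 0.2782*85 + 0.2926*16 + 0.4292*92
   = 67.82 m^3/s.

67.82


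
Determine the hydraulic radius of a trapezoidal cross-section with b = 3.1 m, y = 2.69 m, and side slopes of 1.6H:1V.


For a trapezoidal section with side slope z:
A = (b + z*y)*y = (3.1 + 1.6*2.69)*2.69 = 19.917 m^2.
P = b + 2*y*sqrt(1 + z^2) = 3.1 + 2*2.69*sqrt(1 + 1.6^2) = 13.251 m.
R = A/P = 19.917 / 13.251 = 1.503 m.

1.503


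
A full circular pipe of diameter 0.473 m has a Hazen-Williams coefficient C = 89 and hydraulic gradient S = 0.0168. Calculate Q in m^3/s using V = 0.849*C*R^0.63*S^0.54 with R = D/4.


For a full circular pipe, R = D/4 = 0.473/4 = 0.1182 m.
V = 0.849 * 89 * 0.1182^0.63 * 0.0168^0.54
  = 0.849 * 89 * 0.260534 * 0.11007
  = 2.1669 m/s.
Pipe area A = pi*D^2/4 = pi*0.473^2/4 = 0.1757 m^2.
Q = A * V = 0.1757 * 2.1669 = 0.3808 m^3/s.

0.3808


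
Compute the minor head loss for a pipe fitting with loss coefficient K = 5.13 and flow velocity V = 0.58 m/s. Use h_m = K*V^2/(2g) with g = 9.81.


Minor loss formula: h_m = K * V^2/(2g).
V^2 = 0.58^2 = 0.3364.
V^2/(2g) = 0.3364 / 19.62 = 0.0171 m.
h_m = 5.13 * 0.0171 = 0.088 m.

0.088


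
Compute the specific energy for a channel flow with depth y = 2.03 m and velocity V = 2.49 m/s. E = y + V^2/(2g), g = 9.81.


Specific energy E = y + V^2/(2g).
Velocity head = V^2/(2g) = 2.49^2 / (2*9.81) = 6.2001 / 19.62 = 0.316 m.
E = 2.03 + 0.316 = 2.346 m.

2.346


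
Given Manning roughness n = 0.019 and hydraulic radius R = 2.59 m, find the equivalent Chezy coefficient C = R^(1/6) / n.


The Chezy coefficient relates to Manning's n through C = R^(1/6) / n.
R^(1/6) = 2.59^(1/6) = 1.17188.
C = 1.17188 / 0.019 = 61.68 m^(1/2)/s.

61.68


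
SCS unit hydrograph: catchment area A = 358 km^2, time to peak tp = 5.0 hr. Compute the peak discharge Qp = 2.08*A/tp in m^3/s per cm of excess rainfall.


SCS formula: Qp = 2.08 * A / tp.
Qp = 2.08 * 358 / 5.0
   = 744.64 / 5.0
   = 148.93 m^3/s per cm.

148.93


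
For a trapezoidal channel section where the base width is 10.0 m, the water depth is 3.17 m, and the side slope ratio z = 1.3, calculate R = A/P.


For a trapezoidal section with side slope z:
A = (b + z*y)*y = (10.0 + 1.3*3.17)*3.17 = 44.764 m^2.
P = b + 2*y*sqrt(1 + z^2) = 10.0 + 2*3.17*sqrt(1 + 1.3^2) = 20.398 m.
R = A/P = 44.764 / 20.398 = 2.1945 m.

2.1945


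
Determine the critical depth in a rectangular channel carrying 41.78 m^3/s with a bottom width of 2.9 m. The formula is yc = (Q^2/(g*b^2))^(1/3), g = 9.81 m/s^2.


Using yc = (Q^2 / (g * b^2))^(1/3):
Q^2 = 41.78^2 = 1745.57.
g * b^2 = 9.81 * 2.9^2 = 9.81 * 8.41 = 82.5.
Q^2 / (g*b^2) = 1745.57 / 82.5 = 21.1584.
yc = 21.1584^(1/3) = 2.7658 m.

2.7658


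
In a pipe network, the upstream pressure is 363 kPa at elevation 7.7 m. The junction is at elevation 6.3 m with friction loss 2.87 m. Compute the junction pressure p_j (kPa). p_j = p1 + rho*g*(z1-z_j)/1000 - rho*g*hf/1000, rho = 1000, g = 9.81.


Junction pressure: p_j = p1 + rho*g*(z1 - z_j)/1000 - rho*g*hf/1000.
Elevation term = 1000*9.81*(7.7 - 6.3)/1000 = 13.734 kPa.
Friction term = 1000*9.81*2.87/1000 = 28.155 kPa.
p_j = 363 + 13.734 - 28.155 = 348.58 kPa.

348.58


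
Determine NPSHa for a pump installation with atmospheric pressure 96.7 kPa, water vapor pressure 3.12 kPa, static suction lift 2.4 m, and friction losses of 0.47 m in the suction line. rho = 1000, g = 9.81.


NPSHa = p_atm/(rho*g) - z_s - hf_s - p_vap/(rho*g).
p_atm/(rho*g) = 96.7*1000 / (1000*9.81) = 9.857 m.
p_vap/(rho*g) = 3.12*1000 / (1000*9.81) = 0.318 m.
NPSHa = 9.857 - 2.4 - 0.47 - 0.318
      = 6.67 m.

6.67


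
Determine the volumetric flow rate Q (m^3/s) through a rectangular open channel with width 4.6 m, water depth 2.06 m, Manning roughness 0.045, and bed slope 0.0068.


For a rectangular channel, the cross-sectional area A = b * y = 4.6 * 2.06 = 9.48 m^2.
The wetted perimeter P = b + 2y = 4.6 + 2*2.06 = 8.72 m.
Hydraulic radius R = A/P = 9.48/8.72 = 1.0867 m.
Velocity V = (1/n)*R^(2/3)*S^(1/2) = (1/0.045)*1.0867^(2/3)*0.0068^(1/2) = 1.9369 m/s.
Discharge Q = A * V = 9.48 * 1.9369 = 18.354 m^3/s.

18.354


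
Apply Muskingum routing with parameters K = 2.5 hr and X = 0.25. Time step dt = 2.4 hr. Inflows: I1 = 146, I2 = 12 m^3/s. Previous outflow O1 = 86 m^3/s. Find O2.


Muskingum coefficients:
denom = 2*K*(1-X) + dt = 2*2.5*(1-0.25) + 2.4 = 6.15.
C0 = (dt - 2*K*X)/denom = (2.4 - 2*2.5*0.25)/6.15 = 0.187.
C1 = (dt + 2*K*X)/denom = (2.4 + 2*2.5*0.25)/6.15 = 0.5935.
C2 = (2*K*(1-X) - dt)/denom = 0.2195.
O2 = C0*I2 + C1*I1 + C2*O1
   = 0.187*12 + 0.5935*146 + 0.2195*86
   = 107.77 m^3/s.

107.77


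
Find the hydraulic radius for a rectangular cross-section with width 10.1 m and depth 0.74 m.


For a rectangular section:
Flow area A = b * y = 10.1 * 0.74 = 7.47 m^2.
Wetted perimeter P = b + 2y = 10.1 + 2*0.74 = 11.58 m.
Hydraulic radius R = A/P = 7.47 / 11.58 = 0.6454 m.

0.6454


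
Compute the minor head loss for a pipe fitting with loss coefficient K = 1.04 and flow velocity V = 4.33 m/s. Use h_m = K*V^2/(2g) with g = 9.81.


Minor loss formula: h_m = K * V^2/(2g).
V^2 = 4.33^2 = 18.7489.
V^2/(2g) = 18.7489 / 19.62 = 0.9556 m.
h_m = 1.04 * 0.9556 = 0.9938 m.

0.9938


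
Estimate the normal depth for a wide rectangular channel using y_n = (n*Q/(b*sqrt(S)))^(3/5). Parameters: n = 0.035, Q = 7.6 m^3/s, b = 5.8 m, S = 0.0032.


We use the wide-channel approximation y_n = (n*Q/(b*sqrt(S)))^(3/5).
sqrt(S) = sqrt(0.0032) = 0.056569.
Numerator: n*Q = 0.035 * 7.6 = 0.266.
Denominator: b*sqrt(S) = 5.8 * 0.056569 = 0.3281.
arg = 0.8107.
y_n = 0.8107^(3/5) = 0.8817 m.

0.8817


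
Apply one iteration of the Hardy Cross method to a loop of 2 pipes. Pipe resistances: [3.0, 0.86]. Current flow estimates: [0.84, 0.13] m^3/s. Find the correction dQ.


Numerator terms (r*Q*|Q|): 3.0*0.84*|0.84| = 2.1168; 0.86*0.13*|0.13| = 0.0145.
Sum of numerator = 2.1313.
Denominator terms (r*|Q|): 3.0*|0.84| = 2.52; 0.86*|0.13| = 0.1118.
2 * sum of denominator = 2 * 2.6318 = 5.2636.
dQ = -2.1313 / 5.2636 = -0.4049 m^3/s.

-0.4049


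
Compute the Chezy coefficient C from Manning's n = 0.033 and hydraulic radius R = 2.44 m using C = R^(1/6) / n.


The Chezy coefficient relates to Manning's n through C = R^(1/6) / n.
R^(1/6) = 2.44^(1/6) = 1.160286.
C = 1.160286 / 0.033 = 35.16 m^(1/2)/s.

35.16


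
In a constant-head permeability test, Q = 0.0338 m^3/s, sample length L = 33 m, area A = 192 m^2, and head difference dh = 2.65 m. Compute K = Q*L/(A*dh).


From K = Q*L / (A*dh):
Numerator: Q*L = 0.0338 * 33 = 1.1154.
Denominator: A*dh = 192 * 2.65 = 508.8.
K = 1.1154 / 508.8 = 0.002192 m/s.

0.002192


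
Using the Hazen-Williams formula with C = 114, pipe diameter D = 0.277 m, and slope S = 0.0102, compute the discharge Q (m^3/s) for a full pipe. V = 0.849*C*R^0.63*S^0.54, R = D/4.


For a full circular pipe, R = D/4 = 0.277/4 = 0.0693 m.
V = 0.849 * 114 * 0.0693^0.63 * 0.0102^0.54
  = 0.849 * 114 * 0.185979 * 0.084071
  = 1.5133 m/s.
Pipe area A = pi*D^2/4 = pi*0.277^2/4 = 0.0603 m^2.
Q = A * V = 0.0603 * 1.5133 = 0.0912 m^3/s.

0.0912


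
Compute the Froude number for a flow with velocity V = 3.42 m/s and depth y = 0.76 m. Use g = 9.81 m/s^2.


The Froude number is defined as Fr = V / sqrt(g*y).
g*y = 9.81 * 0.76 = 7.4556.
sqrt(g*y) = sqrt(7.4556) = 2.7305.
Fr = 3.42 / 2.7305 = 1.2525.

1.2525


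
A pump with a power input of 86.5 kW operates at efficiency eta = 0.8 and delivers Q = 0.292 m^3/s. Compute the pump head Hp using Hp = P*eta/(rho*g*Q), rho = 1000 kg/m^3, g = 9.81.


Pump head formula: Hp = P * eta / (rho * g * Q).
Numerator: P * eta = 86.5 * 1000 * 0.8 = 69200.0 W.
Denominator: rho * g * Q = 1000 * 9.81 * 0.292 = 2864.52.
Hp = 69200.0 / 2864.52 = 24.16 m.

24.16


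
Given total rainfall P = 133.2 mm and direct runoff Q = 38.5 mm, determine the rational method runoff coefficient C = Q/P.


The runoff coefficient C = runoff depth / rainfall depth.
C = 38.5 / 133.2
  = 0.289.

0.289


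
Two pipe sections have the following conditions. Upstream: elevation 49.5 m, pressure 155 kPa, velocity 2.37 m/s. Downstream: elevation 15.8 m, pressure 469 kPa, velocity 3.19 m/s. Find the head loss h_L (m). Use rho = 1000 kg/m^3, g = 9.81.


Total head at each section: H = z + p/(rho*g) + V^2/(2g).
H1 = 49.5 + 155*1000/(1000*9.81) + 2.37^2/(2*9.81)
   = 49.5 + 15.8 + 0.2863
   = 65.586 m.
H2 = 15.8 + 469*1000/(1000*9.81) + 3.19^2/(2*9.81)
   = 15.8 + 47.808 + 0.5187
   = 64.127 m.
h_L = H1 - H2 = 65.586 - 64.127 = 1.459 m.

1.459


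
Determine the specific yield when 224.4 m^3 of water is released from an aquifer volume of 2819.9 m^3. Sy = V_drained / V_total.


Specific yield Sy = Volume drained / Total volume.
Sy = 224.4 / 2819.9
   = 0.0796.

0.0796


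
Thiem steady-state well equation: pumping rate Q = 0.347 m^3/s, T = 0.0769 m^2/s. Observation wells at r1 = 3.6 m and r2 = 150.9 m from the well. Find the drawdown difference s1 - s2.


Thiem equation: s1 - s2 = Q/(2*pi*T) * ln(r2/r1).
ln(r2/r1) = ln(150.9/3.6) = 3.7357.
Q/(2*pi*T) = 0.347 / (2*pi*0.0769) = 0.347 / 0.4832 = 0.7182.
s1 - s2 = 0.7182 * 3.7357 = 2.6828 m.

2.6828


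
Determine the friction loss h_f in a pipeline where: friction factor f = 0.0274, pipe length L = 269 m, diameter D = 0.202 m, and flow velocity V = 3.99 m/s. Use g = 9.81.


Darcy-Weisbach equation: h_f = f * (L/D) * V^2/(2g).
f * L/D = 0.0274 * 269/0.202 = 36.4881.
V^2/(2g) = 3.99^2 / (2*9.81) = 15.9201 / 19.62 = 0.8114 m.
h_f = 36.4881 * 0.8114 = 29.607 m.

29.607


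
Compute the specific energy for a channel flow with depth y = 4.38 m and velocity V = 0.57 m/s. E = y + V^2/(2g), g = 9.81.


Specific energy E = y + V^2/(2g).
Velocity head = V^2/(2g) = 0.57^2 / (2*9.81) = 0.3249 / 19.62 = 0.0166 m.
E = 4.38 + 0.0166 = 4.3966 m.

4.3966


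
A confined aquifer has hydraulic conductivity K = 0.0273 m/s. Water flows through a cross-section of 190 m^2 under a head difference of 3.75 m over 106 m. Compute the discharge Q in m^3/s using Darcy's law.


Darcy's law: Q = K * A * i, where i = dh/L.
Hydraulic gradient i = 3.75 / 106 = 0.035377.
Q = 0.0273 * 190 * 0.035377
  = 0.1835 m^3/s.

0.1835


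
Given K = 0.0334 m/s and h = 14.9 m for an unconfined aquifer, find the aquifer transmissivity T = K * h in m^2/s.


Transmissivity is defined as T = K * h.
T = 0.0334 * 14.9
  = 0.4977 m^2/s.

0.4977


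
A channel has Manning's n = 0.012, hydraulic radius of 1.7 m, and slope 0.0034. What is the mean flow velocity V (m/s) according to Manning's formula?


Manning's equation gives V = (1/n) * R^(2/3) * S^(1/2).
First, compute R^(2/3) = 1.7^(2/3) = 1.4244.
Next, S^(1/2) = 0.0034^(1/2) = 0.05831.
Then 1/n = 1/0.012 = 83.33.
V = 83.33 * 1.4244 * 0.05831 = 6.9214 m/s.

6.9214


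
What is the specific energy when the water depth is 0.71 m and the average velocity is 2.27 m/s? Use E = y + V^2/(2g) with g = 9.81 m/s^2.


Specific energy E = y + V^2/(2g).
Velocity head = V^2/(2g) = 2.27^2 / (2*9.81) = 5.1529 / 19.62 = 0.2626 m.
E = 0.71 + 0.2626 = 0.9726 m.

0.9726


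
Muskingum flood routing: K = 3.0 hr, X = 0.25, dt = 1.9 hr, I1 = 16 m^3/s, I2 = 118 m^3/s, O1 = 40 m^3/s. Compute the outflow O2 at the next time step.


Muskingum coefficients:
denom = 2*K*(1-X) + dt = 2*3.0*(1-0.25) + 1.9 = 6.4.
C0 = (dt - 2*K*X)/denom = (1.9 - 2*3.0*0.25)/6.4 = 0.0625.
C1 = (dt + 2*K*X)/denom = (1.9 + 2*3.0*0.25)/6.4 = 0.5312.
C2 = (2*K*(1-X) - dt)/denom = 0.4062.
O2 = C0*I2 + C1*I1 + C2*O1
   = 0.0625*118 + 0.5312*16 + 0.4062*40
   = 32.12 m^3/s.

32.12


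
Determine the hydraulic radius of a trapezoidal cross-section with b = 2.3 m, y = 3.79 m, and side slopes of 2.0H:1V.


For a trapezoidal section with side slope z:
A = (b + z*y)*y = (2.3 + 2.0*3.79)*3.79 = 37.445 m^2.
P = b + 2*y*sqrt(1 + z^2) = 2.3 + 2*3.79*sqrt(1 + 2.0^2) = 19.249 m.
R = A/P = 37.445 / 19.249 = 1.9453 m.

1.9453


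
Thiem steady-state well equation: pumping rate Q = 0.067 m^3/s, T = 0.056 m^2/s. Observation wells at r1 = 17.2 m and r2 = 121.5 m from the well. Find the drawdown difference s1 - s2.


Thiem equation: s1 - s2 = Q/(2*pi*T) * ln(r2/r1).
ln(r2/r1) = ln(121.5/17.2) = 1.955.
Q/(2*pi*T) = 0.067 / (2*pi*0.056) = 0.067 / 0.3519 = 0.1904.
s1 - s2 = 0.1904 * 1.955 = 0.3723 m.

0.3723


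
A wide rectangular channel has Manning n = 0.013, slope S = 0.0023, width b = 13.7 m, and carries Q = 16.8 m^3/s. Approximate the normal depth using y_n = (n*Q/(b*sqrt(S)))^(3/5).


We use the wide-channel approximation y_n = (n*Q/(b*sqrt(S)))^(3/5).
sqrt(S) = sqrt(0.0023) = 0.047958.
Numerator: n*Q = 0.013 * 16.8 = 0.2184.
Denominator: b*sqrt(S) = 13.7 * 0.047958 = 0.657025.
arg = 0.3324.
y_n = 0.3324^(3/5) = 0.5164 m.

0.5164


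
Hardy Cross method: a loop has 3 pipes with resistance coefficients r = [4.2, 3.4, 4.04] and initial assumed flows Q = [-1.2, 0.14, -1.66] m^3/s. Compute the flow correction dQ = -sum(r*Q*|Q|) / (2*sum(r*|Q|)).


Numerator terms (r*Q*|Q|): 4.2*-1.2*|-1.2| = -6.048; 3.4*0.14*|0.14| = 0.0666; 4.04*-1.66*|-1.66| = -11.1326.
Sum of numerator = -17.114.
Denominator terms (r*|Q|): 4.2*|-1.2| = 5.04; 3.4*|0.14| = 0.476; 4.04*|-1.66| = 6.7064.
2 * sum of denominator = 2 * 12.2224 = 24.4448.
dQ = --17.114 / 24.4448 = 0.7001 m^3/s.

0.7001


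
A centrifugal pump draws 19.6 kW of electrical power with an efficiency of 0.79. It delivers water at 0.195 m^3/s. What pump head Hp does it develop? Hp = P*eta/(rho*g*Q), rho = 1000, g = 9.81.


Pump head formula: Hp = P * eta / (rho * g * Q).
Numerator: P * eta = 19.6 * 1000 * 0.79 = 15484.0 W.
Denominator: rho * g * Q = 1000 * 9.81 * 0.195 = 1912.95.
Hp = 15484.0 / 1912.95 = 8.09 m.

8.09


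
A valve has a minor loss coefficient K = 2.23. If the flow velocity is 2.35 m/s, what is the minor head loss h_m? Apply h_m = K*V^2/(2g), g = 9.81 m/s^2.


Minor loss formula: h_m = K * V^2/(2g).
V^2 = 2.35^2 = 5.5225.
V^2/(2g) = 5.5225 / 19.62 = 0.2815 m.
h_m = 2.23 * 0.2815 = 0.6277 m.

0.6277


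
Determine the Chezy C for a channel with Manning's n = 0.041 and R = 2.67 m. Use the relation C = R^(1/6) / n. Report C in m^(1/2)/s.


The Chezy coefficient relates to Manning's n through C = R^(1/6) / n.
R^(1/6) = 2.67^(1/6) = 1.177837.
C = 1.177837 / 0.041 = 28.73 m^(1/2)/s.

28.73


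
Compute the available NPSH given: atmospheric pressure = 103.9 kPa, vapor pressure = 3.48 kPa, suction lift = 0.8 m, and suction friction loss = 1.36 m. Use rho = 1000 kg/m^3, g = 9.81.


NPSHa = p_atm/(rho*g) - z_s - hf_s - p_vap/(rho*g).
p_atm/(rho*g) = 103.9*1000 / (1000*9.81) = 10.591 m.
p_vap/(rho*g) = 3.48*1000 / (1000*9.81) = 0.355 m.
NPSHa = 10.591 - 0.8 - 1.36 - 0.355
      = 8.08 m.

8.08


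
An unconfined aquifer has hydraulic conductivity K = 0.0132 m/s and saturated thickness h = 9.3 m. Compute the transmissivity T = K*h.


Transmissivity is defined as T = K * h.
T = 0.0132 * 9.3
  = 0.1228 m^2/s.

0.1228


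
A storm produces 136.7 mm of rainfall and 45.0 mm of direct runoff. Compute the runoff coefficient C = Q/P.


The runoff coefficient C = runoff depth / rainfall depth.
C = 45.0 / 136.7
  = 0.3292.

0.3292


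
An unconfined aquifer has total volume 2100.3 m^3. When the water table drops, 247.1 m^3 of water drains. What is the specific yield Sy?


Specific yield Sy = Volume drained / Total volume.
Sy = 247.1 / 2100.3
   = 0.1176.

0.1176


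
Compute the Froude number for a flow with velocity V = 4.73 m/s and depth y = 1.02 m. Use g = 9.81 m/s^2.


The Froude number is defined as Fr = V / sqrt(g*y).
g*y = 9.81 * 1.02 = 10.0062.
sqrt(g*y) = sqrt(10.0062) = 3.1633.
Fr = 4.73 / 3.1633 = 1.4953.

1.4953


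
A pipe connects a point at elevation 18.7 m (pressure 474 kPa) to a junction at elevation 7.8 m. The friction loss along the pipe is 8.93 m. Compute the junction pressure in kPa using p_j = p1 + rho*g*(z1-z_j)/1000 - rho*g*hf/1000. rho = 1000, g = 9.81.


Junction pressure: p_j = p1 + rho*g*(z1 - z_j)/1000 - rho*g*hf/1000.
Elevation term = 1000*9.81*(18.7 - 7.8)/1000 = 106.929 kPa.
Friction term = 1000*9.81*8.93/1000 = 87.603 kPa.
p_j = 474 + 106.929 - 87.603 = 493.33 kPa.

493.33


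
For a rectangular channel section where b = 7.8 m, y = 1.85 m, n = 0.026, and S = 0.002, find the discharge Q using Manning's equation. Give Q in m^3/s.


For a rectangular channel, the cross-sectional area A = b * y = 7.8 * 1.85 = 14.43 m^2.
The wetted perimeter P = b + 2y = 7.8 + 2*1.85 = 11.5 m.
Hydraulic radius R = A/P = 14.43/11.5 = 1.2548 m.
Velocity V = (1/n)*R^(2/3)*S^(1/2) = (1/0.026)*1.2548^(2/3)*0.002^(1/2) = 2.001 m/s.
Discharge Q = A * V = 14.43 * 2.001 = 28.875 m^3/s.

28.875


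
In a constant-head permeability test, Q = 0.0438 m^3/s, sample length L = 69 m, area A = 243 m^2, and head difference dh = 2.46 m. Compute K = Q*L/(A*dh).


From K = Q*L / (A*dh):
Numerator: Q*L = 0.0438 * 69 = 3.0222.
Denominator: A*dh = 243 * 2.46 = 597.78.
K = 3.0222 / 597.78 = 0.005056 m/s.

0.005056


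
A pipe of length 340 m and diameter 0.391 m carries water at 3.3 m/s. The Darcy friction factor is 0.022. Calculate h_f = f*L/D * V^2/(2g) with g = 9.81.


Darcy-Weisbach equation: h_f = f * (L/D) * V^2/(2g).
f * L/D = 0.022 * 340/0.391 = 19.1304.
V^2/(2g) = 3.3^2 / (2*9.81) = 10.89 / 19.62 = 0.555 m.
h_f = 19.1304 * 0.555 = 10.618 m.

10.618


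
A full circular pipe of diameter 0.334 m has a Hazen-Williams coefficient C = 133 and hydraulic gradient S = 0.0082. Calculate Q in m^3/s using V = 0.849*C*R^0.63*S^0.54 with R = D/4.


For a full circular pipe, R = D/4 = 0.334/4 = 0.0835 m.
V = 0.849 * 133 * 0.0835^0.63 * 0.0082^0.54
  = 0.849 * 133 * 0.209249 * 0.074724
  = 1.7656 m/s.
Pipe area A = pi*D^2/4 = pi*0.334^2/4 = 0.0876 m^2.
Q = A * V = 0.0876 * 1.7656 = 0.1547 m^3/s.

0.1547


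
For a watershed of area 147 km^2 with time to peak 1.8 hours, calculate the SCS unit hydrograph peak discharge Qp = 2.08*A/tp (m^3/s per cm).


SCS formula: Qp = 2.08 * A / tp.
Qp = 2.08 * 147 / 1.8
   = 305.76 / 1.8
   = 169.87 m^3/s per cm.

169.87


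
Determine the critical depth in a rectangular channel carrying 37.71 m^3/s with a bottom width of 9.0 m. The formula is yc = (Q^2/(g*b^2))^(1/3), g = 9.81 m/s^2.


Using yc = (Q^2 / (g * b^2))^(1/3):
Q^2 = 37.71^2 = 1422.04.
g * b^2 = 9.81 * 9.0^2 = 9.81 * 81.0 = 794.61.
Q^2 / (g*b^2) = 1422.04 / 794.61 = 1.7896.
yc = 1.7896^(1/3) = 1.2141 m.

1.2141


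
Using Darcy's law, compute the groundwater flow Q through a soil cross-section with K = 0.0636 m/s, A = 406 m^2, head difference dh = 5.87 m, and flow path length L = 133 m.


Darcy's law: Q = K * A * i, where i = dh/L.
Hydraulic gradient i = 5.87 / 133 = 0.044135.
Q = 0.0636 * 406 * 0.044135
  = 1.1396 m^3/s.

1.1396


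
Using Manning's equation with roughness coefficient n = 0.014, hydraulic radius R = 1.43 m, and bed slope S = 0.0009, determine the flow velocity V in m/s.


Manning's equation gives V = (1/n) * R^(2/3) * S^(1/2).
First, compute R^(2/3) = 1.43^(2/3) = 1.2693.
Next, S^(1/2) = 0.0009^(1/2) = 0.03.
Then 1/n = 1/0.014 = 71.43.
V = 71.43 * 1.2693 * 0.03 = 2.7199 m/s.

2.7199


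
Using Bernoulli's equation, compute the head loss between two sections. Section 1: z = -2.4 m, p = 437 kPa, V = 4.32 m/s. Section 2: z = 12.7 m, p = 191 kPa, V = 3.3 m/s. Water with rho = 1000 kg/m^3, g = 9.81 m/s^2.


Total head at each section: H = z + p/(rho*g) + V^2/(2g).
H1 = -2.4 + 437*1000/(1000*9.81) + 4.32^2/(2*9.81)
   = -2.4 + 44.546 + 0.9512
   = 43.098 m.
H2 = 12.7 + 191*1000/(1000*9.81) + 3.3^2/(2*9.81)
   = 12.7 + 19.47 + 0.555
   = 32.725 m.
h_L = H1 - H2 = 43.098 - 32.725 = 10.373 m.

10.373
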